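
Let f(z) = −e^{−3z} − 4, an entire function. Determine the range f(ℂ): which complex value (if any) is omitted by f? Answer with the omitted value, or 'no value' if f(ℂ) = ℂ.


Little Picard bounds the complement of f(ℂ) to at most one point.
e^{−3z} is never zero on ℂ, so -1·e^{−3z} takes every value in ℂ ∖ {0}. Adding -4 shifts the range to ℂ ∖ {-4}. Thus f omits exactly the value -4.

Omitted value: -4.


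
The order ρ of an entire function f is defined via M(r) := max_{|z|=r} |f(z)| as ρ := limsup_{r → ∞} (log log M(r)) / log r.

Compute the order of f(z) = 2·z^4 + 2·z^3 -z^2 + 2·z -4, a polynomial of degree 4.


|f(z)| ≤ Σ|c_k|·r^k = O(r^4) as r → ∞. Polynomial growth is O(e^{r^ε}) for every ε > 0 (since r^4/e^{r^ε} → 0), so ρ ≤ ε for all ε > 0, i.e. ρ = 0. Every nonconstant polynomial has order 0.
Therefore ρ = 0.

Order ρ = 0.


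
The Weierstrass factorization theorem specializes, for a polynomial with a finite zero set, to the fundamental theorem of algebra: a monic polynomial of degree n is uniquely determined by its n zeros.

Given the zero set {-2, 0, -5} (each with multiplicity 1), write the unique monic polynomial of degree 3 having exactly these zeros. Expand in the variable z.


The polynomial is p(z) = ∏_{α ∈ S} (z − α), where S = {-2, 0, -5}.
Expanding the product yields: p(z) = z^3 + 7·z^2 + 10·z.
The resulting polynomial has degree 3 and real coefficients as required.

p(z) = z^3 + 7·z^2 + 10·z.


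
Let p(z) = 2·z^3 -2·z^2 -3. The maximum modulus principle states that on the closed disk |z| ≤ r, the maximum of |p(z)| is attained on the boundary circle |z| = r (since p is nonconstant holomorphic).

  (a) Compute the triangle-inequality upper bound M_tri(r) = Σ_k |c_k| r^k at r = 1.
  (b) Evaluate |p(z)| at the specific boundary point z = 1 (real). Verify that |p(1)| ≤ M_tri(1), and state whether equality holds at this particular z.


Coefficients: c_0 = -3, c_1 = 0, c_2 = -2, c_3 = 2. Radius r = 1.
Part (a). Triangle bound: M_tri(r) = Σ_k |c_k| r^k
  = |-3|·1^0 + |0|·1^1 + |-2|·1^2 + |2|·1^3
  = 3 + 0 + 2 + 2 = 7.
This bounds M(r) := max_{|z|=r} |p(z)| from above; equality holds iff all terms c_k z^k can be made to align in phase at a single z on |z|=r.
Part (b). At z = 1 (real, on the circle |z| = r):
  p(1) = (-3)·1^0 + (0)·1^1 + (-2)·1^2 + (2)·1^3 = -3.
  |p(1)| = 3.
Check: |p(1)| = 3 ≤ 7 = M_tri(1). ✓ Equality does not hold at z = 1 (the coefficients have mixed signs, so the terms do not all align in phase there).

M_tri(1) = 7; |p(1)| = 3; equality at z=1: no.


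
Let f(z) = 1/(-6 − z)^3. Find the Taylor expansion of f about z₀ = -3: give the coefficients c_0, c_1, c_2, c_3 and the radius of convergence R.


Let w = z − z₀, so z = z₀ + w.
Then -6 − z = -6 − (z₀ + w) = (-6 − z₀) − w = -3 − w.
f(z) = 1/(-3 − w)^3 = (1/(-3)^3) · (1 − w/(-3))^{−3}.
By the binomial series (1−u)^{−3} = Σ_{n≥0} C(n+2, 2) u^n for |u|<1, with u = w/(-3):
  c_n = C(n+2, 2) / (-3)^(n+3).
  c_0 = 1/(-3)^3 = -1/27.
  c_1 = 3/(-3)^4 = 1/27.
  c_2 = 6/(-3)^5 = -2/81.
  c_3 = 10/(-3)^6 = 10/729.
The series is valid for |w/d| < 1, i.e. |z − z₀| < |d|.
Radius of convergence: R = |-6 − z₀| = |-3| = 3 (distance from z₀ to the singularity z = -6).

c_0 = -1/27, c_1 = 1/27, c_2 = -2/81, c_3 = 10/729; R = 3.


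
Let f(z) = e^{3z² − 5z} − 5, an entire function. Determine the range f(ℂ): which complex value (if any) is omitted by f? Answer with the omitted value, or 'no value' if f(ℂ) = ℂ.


Little Picard bounds the complement of f(ℂ) to at most one point.
The exponent g(z) = 3z² − 5z is a nonconstant polynomial, hence surjective onto ℂ. So e^{g(z)} takes every value in {e^w : w ∈ ℂ} = ℂ ∖ {0}. Adding -5 shifts the range to ℂ ∖ {-5}. f omits exactly -5.

Omitted value: -5.


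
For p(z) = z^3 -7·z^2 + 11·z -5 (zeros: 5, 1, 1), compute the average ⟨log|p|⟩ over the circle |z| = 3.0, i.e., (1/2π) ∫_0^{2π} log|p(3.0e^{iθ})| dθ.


Zeros: 1, 1, 5; r = 3.0.
Inside |z| < r: 1, 1. Outside (|z| ≥ r): 5.
p(0) = -5, so log|p(0)| = log(5) = 1.6094.
Apply Jensen: I(r) = log|p(0)| + Σ_k log(r/|z_k|), summed over zeros inside |z| < r.
  log(r/|z_k|) for z_k = 1: log(3.0/1) = 1.0986
  log(r/|z_k|) for z_k = 1: log(3.0/1) = 1.0986
  Outside zeros (5) contribute nothing to the Jensen sum.
Sum over inside zeros: 2.1972.
I(r) = log|p(0)| + (inside sum) = 1.6094 + 2.1972 = 3.8067.
Note: since some zeros are outside |z| ≤ r, the simplified n·log(r) form does NOT apply — only the inside zeros contribute.

I(r) ≈ 3.8067.


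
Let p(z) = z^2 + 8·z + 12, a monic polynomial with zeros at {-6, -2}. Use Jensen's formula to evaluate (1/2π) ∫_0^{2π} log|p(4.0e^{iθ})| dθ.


Zeros: -6, -2; r = 4.0.
Inside |z| < r: -2. Outside (|z| ≥ r): -6.
p(0) = 12, so log|p(0)| = log(12) = 2.4849.
Apply Jensen: I(r) = log|p(0)| + Σ_k log(r/|z_k|), summed over zeros inside |z| < r.
  log(r/|z_k|) for z_k = -2: log(4.0/2) = 0.6931
  Outside zeros (-6) contribute nothing to the Jensen sum.
Sum over inside zeros: 0.6931.
I(r) = log|p(0)| + (inside sum) = 2.4849 + 0.6931 = 3.1781.
Note: since some zeros are outside |z| ≤ r, the simplified n·log(r) form does NOT apply — only the inside zeros contribute.

I(r) ≈ 3.1781.


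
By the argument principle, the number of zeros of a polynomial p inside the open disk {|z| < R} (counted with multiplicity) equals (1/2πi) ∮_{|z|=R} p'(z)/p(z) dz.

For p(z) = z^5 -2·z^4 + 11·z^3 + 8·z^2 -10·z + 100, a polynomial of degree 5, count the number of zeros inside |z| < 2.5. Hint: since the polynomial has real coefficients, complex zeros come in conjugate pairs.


The zeros of p are: (1 + 3i), (1 - 3i), (1 + 2i), (1 - 2i), -2.
Their magnitudes are: 3.162, 3.162, 2.236, 2.236, 2.
Zeros with |z| < R = 2.5: (1 + 2i), (1 - 2i), -2.
Count = 3.
By the argument principle, (1/2πi) ∮_{|z|=R} p'(z)/p(z) dz equals exactly this count.

Number of zeros inside |z| < 2.5: 3.


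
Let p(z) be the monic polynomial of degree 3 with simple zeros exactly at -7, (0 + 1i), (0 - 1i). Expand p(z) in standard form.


The polynomial is p(z) = ∏_{α ∈ S} (z − α), where S = {-7, (0 + 1i), (0 - 1i)}.
Expanding the product yields: p(z) = z^3 + 7·z^2 + z + 7.
Note conjugate pairs combine to real quadratics: (z − (0+1i))(z − (0−1i)) = z² + 1.
The resulting polynomial has degree 3 and real coefficients as required.

p(z) = z^3 + 7·z^2 + z + 7.


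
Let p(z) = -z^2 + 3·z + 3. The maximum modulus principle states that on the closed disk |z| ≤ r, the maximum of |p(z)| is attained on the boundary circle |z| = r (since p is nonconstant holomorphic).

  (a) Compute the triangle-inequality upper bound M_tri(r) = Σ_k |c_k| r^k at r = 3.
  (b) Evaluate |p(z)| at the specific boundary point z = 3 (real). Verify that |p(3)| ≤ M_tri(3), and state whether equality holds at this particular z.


Coefficients: c_0 = 3, c_1 = 3, c_2 = -1. Radius r = 3.
Part (a). Triangle bound: M_tri(r) = Σ_k |c_k| r^k
  = |3|·3^0 + |3|·3^1 + |-1|·3^2
  = 3 + 9 + 9 = 21.
This bounds M(r) := max_{|z|=r} |p(z)| from above; equality holds iff all terms c_k z^k can be made to align in phase at a single z on |z|=r.
Part (b). At z = 3 (real, on the circle |z| = r):
  p(3) = (3)·3^0 + (3)·3^1 + (-1)·3^2 = 3.
  |p(3)| = 3.
Check: |p(3)| = 3 ≤ 21 = M_tri(3). ✓ Equality does not hold at z = 3 (the coefficients have mixed signs, so the terms do not all align in phase there).

M_tri(3) = 21; |p(3)| = 3; equality at z=3: no.


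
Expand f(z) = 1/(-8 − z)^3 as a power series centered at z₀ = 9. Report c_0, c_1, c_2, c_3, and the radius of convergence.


Let w = z − z₀, so z = z₀ + w.
Then -8 − z = -8 − (z₀ + w) = (-8 − z₀) − w = -17 − w.
f(z) = 1/(-17 − w)^3 = (1/(-17)^3) · (1 − w/(-17))^{−3}.
By the binomial series (1−u)^{−3} = Σ_{n≥0} C(n+2, 2) u^n for |u|<1, with u = w/(-17):
  c_n = C(n+2, 2) / (-17)^(n+3).
  c_0 = 1/(-17)^3 = -1/4913.
  c_1 = 3/(-17)^4 = 3/83521.
  c_2 = 6/(-17)^5 = -6/1419857.
  c_3 = 10/(-17)^6 = 10/24137569.
The series is valid for |w/d| < 1, i.e. |z − z₀| < |d|.
Radius of convergence: R = |-8 − z₀| = |-17| = 17 (distance from z₀ to the singularity z = -8).

c_0 = -1/4913, c_1 = 3/83521, c_2 = -6/1419857, c_3 = 10/24137569; R = 17.


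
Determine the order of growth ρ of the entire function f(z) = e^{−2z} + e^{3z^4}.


Each summand is entire of order 1 and 4 respectively (as in the single-exponential case). The order of a sum is at most the max of the orders, so ρ ≤ 4. For the lower bound: on |z|=r choose arg z so that 3z^4 is real positive; then |e^{3z^4}| = e^{3r^4} while |e^{-2z}| ≤ e^{2r^1} = o(e^{3r^4}). So |f| ≥ e^{3r^4}(1 − o(1)) and ρ ≥ 4. Hence ρ = max(1, 4) = 4.
Therefore ρ = 4.

Order ρ = 4.


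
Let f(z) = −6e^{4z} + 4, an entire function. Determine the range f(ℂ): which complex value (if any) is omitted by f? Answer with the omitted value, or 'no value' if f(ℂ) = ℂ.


Little Picard bounds the complement of f(ℂ) to at most one point.
e^{4z} is never zero on ℂ, so -6·e^{4z} takes every value in ℂ ∖ {0}. Adding 4 shifts the range to ℂ ∖ {4}. Thus f omits exactly the value 4.

Omitted value: 4.


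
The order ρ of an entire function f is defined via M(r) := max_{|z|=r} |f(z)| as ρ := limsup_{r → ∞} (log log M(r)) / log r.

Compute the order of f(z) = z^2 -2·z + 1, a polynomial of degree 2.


|f(z)| ≤ Σ|c_k|·r^k = O(r^2) as r → ∞. Polynomial growth is O(e^{r^ε}) for every ε > 0 (since r^2/e^{r^ε} → 0), so ρ ≤ ε for all ε > 0, i.e. ρ = 0. Every nonconstant polynomial has order 0.
Therefore ρ = 0.

Order ρ = 0.


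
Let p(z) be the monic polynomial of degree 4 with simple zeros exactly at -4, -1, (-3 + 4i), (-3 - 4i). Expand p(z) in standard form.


The polynomial is p(z) = ∏_{α ∈ S} (z − α), where S = {-4, -1, (-3 + 4i), (-3 - 4i)}.
Expanding the product yields: p(z) = z^4 + 11·z^3 + 59·z^2 + 149·z + 100.
Note conjugate pairs combine to real quadratics: (z − (-3+4i))(z − (-3−4i)) = z² + 6z + 25.
The resulting polynomial has degree 4 and real coefficients as required.

p(z) = z^4 + 11·z^3 + 59·z^2 + 149·z + 100.


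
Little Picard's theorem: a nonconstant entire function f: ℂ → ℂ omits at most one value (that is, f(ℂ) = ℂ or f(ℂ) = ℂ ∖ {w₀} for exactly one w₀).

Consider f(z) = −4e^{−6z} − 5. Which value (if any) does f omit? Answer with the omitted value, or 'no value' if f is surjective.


Little Picard bounds the complement of f(ℂ) to at most one point.
e^{−6z} is never zero on ℂ, so -4·e^{−6z} takes every value in ℂ ∖ {0}. Adding -5 shifts the range to ℂ ∖ {-5}. Thus f omits exactly the value -5.

Omitted value: -5.


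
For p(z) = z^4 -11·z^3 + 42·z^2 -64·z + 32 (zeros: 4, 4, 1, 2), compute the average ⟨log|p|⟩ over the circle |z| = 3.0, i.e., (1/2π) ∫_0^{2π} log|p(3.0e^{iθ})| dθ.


Zeros: 1, 2, 4, 4; r = 3.0.
Inside |z| < r: 1, 2. Outside (|z| ≥ r): 4, 4.
p(0) = 32, so log|p(0)| = log(32) = 3.4657.
Apply Jensen: I(r) = log|p(0)| + Σ_k log(r/|z_k|), summed over zeros inside |z| < r.
  log(r/|z_k|) for z_k = 1: log(3.0/1) = 1.0986
  log(r/|z_k|) for z_k = 2: log(3.0/2) = 0.4055
  Outside zeros (4, 4) contribute nothing to the Jensen sum.
Sum over inside zeros: 1.5041.
I(r) = log|p(0)| + (inside sum) = 3.4657 + 1.5041 = 4.9698.
Note: since some zeros are outside |z| ≤ r, the simplified n·log(r) form does NOT apply — only the inside zeros contribute.

I(r) ≈ 4.9698.


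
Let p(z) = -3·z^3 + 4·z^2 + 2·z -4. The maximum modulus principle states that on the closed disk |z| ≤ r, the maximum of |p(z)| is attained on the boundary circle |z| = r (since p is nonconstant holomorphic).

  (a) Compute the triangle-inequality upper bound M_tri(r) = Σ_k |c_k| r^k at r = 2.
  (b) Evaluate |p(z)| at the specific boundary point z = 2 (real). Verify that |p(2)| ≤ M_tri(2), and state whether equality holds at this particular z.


Coefficients: c_0 = -4, c_1 = 2, c_2 = 4, c_3 = -3. Radius r = 2.
Part (a). Triangle bound: M_tri(r) = Σ_k |c_k| r^k
  = |-4|·2^0 + |2|·2^1 + |4|·2^2 + |-3|·2^3
  = 4 + 4 + 16 + 24 = 48.
This bounds M(r) := max_{|z|=r} |p(z)| from above; equality holds iff all terms c_k z^k can be made to align in phase at a single z on |z|=r.
Part (b). At z = 2 (real, on the circle |z| = r):
  p(2) = (-4)·2^0 + (2)·2^1 + (4)·2^2 + (-3)·2^3 = -8.
  |p(2)| = 8.
Check: |p(2)| = 8 ≤ 48 = M_tri(2). ✓ Equality does not hold at z = 2 (the coefficients have mixed signs, so the terms do not all align in phase there).

M_tri(2) = 48; |p(2)| = 8; equality at z=2: no.


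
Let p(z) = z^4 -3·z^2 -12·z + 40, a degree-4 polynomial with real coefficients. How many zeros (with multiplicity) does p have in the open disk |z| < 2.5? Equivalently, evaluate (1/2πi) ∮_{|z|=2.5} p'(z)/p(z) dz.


The zeros of p are: (-2 + 2i), (-2 - 2i), (2 + 1i), (2 - 1i).
Their magnitudes are: 2.828, 2.828, 2.236, 2.236.
Zeros with |z| < R = 2.5: (2 + 1i), (2 - 1i).
Count = 2.
By the argument principle, (1/2πi) ∮_{|z|=R} p'(z)/p(z) dz equals exactly this count.

Number of zeros inside |z| < 2.5: 2.


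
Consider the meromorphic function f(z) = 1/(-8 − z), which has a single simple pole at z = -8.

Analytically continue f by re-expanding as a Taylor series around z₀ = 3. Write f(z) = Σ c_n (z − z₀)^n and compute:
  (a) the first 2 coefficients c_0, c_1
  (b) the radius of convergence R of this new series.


Let w = z − z₀, so z = z₀ + w.
Then -8 − z = -8 − (z₀ + w) = (-8 − z₀) − w = -11 − w.
f(z) = 1/(-11 − w) = (1/(-11)) · 1/(1 − w/(-11)) = Σ_{n≥0} w^n / (-11)^(n+1).
So c_n = 1/(-11)^(n+1):
  c_0 = 1/(-11)^1 = -1/11.
  c_1 = 1/(-11)^2 = 1/121.
The series is valid for |w/d| < 1, i.e. |z − z₀| < |d|.
Radius of convergence: R = |-8 − z₀| = |-11| = 11 (distance from z₀ to the singularity z = -8).

c_0 = -1/11, c_1 = 1/121; R = 11.


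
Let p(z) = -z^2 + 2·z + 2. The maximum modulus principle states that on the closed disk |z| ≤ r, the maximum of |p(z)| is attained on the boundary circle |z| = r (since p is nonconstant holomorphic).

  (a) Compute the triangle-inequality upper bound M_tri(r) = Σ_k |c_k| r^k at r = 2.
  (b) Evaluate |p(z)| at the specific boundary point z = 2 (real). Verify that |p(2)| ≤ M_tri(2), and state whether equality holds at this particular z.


Coefficients: c_0 = 2, c_1 = 2, c_2 = -1. Radius r = 2.
Part (a). Triangle bound: M_tri(r) = Σ_k |c_k| r^k
  = |2|·2^0 + |2|·2^1 + |-1|·2^2
  = 2 + 4 + 4 = 10.
This bounds M(r) := max_{|z|=r} |p(z)| from above; equality holds iff all terms c_k z^k can be made to align in phase at a single z on |z|=r.
Part (b). At z = 2 (real, on the circle |z| = r):
  p(2) = (2)·2^0 + (2)·2^1 + (-1)·2^2 = 2.
  |p(2)| = 2.
Check: |p(2)| = 2 ≤ 10 = M_tri(2). ✓ Equality does not hold at z = 2 (the coefficients have mixed signs, so the terms do not all align in phase there).

M_tri(2) = 10; |p(2)| = 2; equality at z=2: no.


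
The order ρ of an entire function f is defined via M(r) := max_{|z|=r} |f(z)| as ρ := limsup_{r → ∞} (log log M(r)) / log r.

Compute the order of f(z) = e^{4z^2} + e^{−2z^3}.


Each summand is entire of order 2 and 3 respectively (as in the single-exponential case). The order of a sum is at most the max of the orders, so ρ ≤ 3. For the lower bound: on |z|=r choose arg z so that -2z^3 is real positive; then |e^{-2z^3}| = e^{2r^3} while |e^{4z^2}| ≤ e^{4r^2} = o(e^{2r^3}). So |f| ≥ e^{2r^3}(1 − o(1)) and ρ ≥ 3. Hence ρ = max(2, 3) = 3.
Therefore ρ = 3.

Order ρ = 3.


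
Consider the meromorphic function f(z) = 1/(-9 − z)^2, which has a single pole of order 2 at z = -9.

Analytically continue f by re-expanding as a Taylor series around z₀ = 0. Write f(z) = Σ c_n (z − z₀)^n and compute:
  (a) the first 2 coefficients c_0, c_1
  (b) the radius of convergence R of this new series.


Let w = z − z₀, so z = z₀ + w.
Then -9 − z = -9 − (z₀ + w) = (-9 − z₀) − w = -9 − w.
f(z) = 1/(-9 − w)^2 = (1/(-9)^2) · (1 − w/(-9))^{−2}.
By the binomial series (1−u)^{−2} = Σ_{n≥0} C(n+1, 1) u^n for |u|<1, with u = w/(-9):
  c_n = C(n+1, 1) / (-9)^(n+2).
  c_0 = 1/(-9)^2 = 1/81.
  c_1 = 2/(-9)^3 = -2/729.
The series is valid for |w/d| < 1, i.e. |z − z₀| < |d|.
Radius of convergence: R = |-9 − z₀| = |-9| = 9 (distance from z₀ to the singularity z = -9).

c_0 = 1/81, c_1 = -2/729; R = 9.


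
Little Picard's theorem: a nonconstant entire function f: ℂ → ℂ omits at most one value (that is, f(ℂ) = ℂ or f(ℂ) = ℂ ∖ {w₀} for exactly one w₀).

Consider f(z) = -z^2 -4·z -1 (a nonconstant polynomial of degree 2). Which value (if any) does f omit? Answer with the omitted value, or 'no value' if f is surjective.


Little Picard bounds the complement of f(ℂ) to at most one point.
For every w ∈ ℂ, the equation p(z) − w = 0 is a nonconstant polynomial in z and hence has at least one root by the fundamental theorem of algebra. So p is surjective onto ℂ, omitting no value.

Omitted value: no value.


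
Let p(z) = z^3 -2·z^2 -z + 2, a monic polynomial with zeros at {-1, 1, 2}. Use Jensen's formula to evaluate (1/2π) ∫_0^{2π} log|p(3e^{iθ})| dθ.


Zeros: -1, 1, 2; r = 3.
Inside |z| < r: -1, 1, 2. Outside (|z| ≥ r): ∅.
p(0) = 2, so log|p(0)| = log(2) = 0.6931.
Apply Jensen: I(r) = log|p(0)| + Σ_k log(r/|z_k|), summed over zeros inside |z| < r.
  log(r/|z_k|) for z_k = -1: log(3/1) = 1.0986
  log(r/|z_k|) for z_k = 1: log(3/1) = 1.0986
  log(r/|z_k|) for z_k = 2: log(3/2) = 0.4055
Sum over inside zeros: 2.6027.
I(r) = log|p(0)| + (inside sum) = 0.6931 + 2.6027 = 3.2958.
Closed form (all zeros inside, monic): I(r) = n·log(r) = 3·log(3) = 3.2958. ✓

I(r) ≈ 3.2958.


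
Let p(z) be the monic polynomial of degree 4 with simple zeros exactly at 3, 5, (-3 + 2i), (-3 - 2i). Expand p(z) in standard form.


The polynomial is p(z) = ∏_{α ∈ S} (z − α), where S = {3, 5, (-3 + 2i), (-3 - 2i)}.
Expanding the product yields: p(z) = z^4 -2·z^3 -20·z^2 -14·z + 195.
Note conjugate pairs combine to real quadratics: (z − (-3+2i))(z − (-3−2i)) = z² + 6z + 13.
The resulting polynomial has degree 4 and real coefficients as required.

p(z) = z^4 -2·z^3 -20·z^2 -14·z + 195.


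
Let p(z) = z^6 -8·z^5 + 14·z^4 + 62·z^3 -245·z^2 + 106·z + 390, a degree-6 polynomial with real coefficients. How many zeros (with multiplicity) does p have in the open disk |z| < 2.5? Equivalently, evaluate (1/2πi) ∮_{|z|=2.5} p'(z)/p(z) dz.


The zeros of p are: -3, -1, (3 + 2i), (3 - 2i), (3 + 1i), (3 - 1i).
Their magnitudes are: 3, 1, 3.606, 3.606, 3.162, 3.162.
Zeros with |z| < R = 2.5: -1.
Count = 1.
By the argument principle, (1/2πi) ∮_{|z|=R} p'(z)/p(z) dz equals exactly this count.

Number of zeros inside |z| < 2.5: 1.


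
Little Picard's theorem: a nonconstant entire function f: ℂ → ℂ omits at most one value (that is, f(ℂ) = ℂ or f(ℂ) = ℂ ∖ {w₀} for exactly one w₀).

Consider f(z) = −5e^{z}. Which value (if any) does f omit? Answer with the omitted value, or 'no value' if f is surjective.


Little Picard bounds the complement of f(ℂ) to at most one point.
e^{z} is never zero on ℂ, so -5·e^{z} takes every value in ℂ ∖ {0}. Adding 0 shifts the range to ℂ ∖ {0}. Thus f omits exactly the value 0.

Omitted value: 0.


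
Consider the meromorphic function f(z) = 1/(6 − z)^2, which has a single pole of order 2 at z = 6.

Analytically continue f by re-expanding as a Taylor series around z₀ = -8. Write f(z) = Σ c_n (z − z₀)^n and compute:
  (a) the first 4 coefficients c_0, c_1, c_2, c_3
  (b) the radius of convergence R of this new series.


Let w = z − z₀, so z = z₀ + w.
Then 6 − z = 6 − (z₀ + w) = (6 − z₀) − w = 14 − w.
f(z) = 1/(14 − w)^2 = (1/(14)^2) · (1 − w/(14))^{−2}.
By the binomial series (1−u)^{−2} = Σ_{n≥0} C(n+1, 1) u^n for |u|<1, with u = w/(14):
  c_n = C(n+1, 1) / (14)^(n+2).
  c_0 = 1/(14)^2 = 1/196.
  c_1 = 2/(14)^3 = 1/1372.
  c_2 = 3/(14)^4 = 3/38416.
  c_3 = 4/(14)^5 = 1/134456.
The series is valid for |w/d| < 1, i.e. |z − z₀| < |d|.
Radius of convergence: R = |6 − z₀| = |14| = 14 (distance from z₀ to the singularity z = 6).

c_0 = 1/196, c_1 = 1/1372, c_2 = 3/38416, c_3 = 1/134456; R = 14.


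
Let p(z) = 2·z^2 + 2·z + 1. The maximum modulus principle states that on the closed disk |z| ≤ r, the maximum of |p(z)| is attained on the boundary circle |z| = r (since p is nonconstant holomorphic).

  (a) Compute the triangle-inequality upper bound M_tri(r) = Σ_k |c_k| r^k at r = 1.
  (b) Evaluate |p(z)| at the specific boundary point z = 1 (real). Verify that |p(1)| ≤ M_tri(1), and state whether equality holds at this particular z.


Coefficients: c_0 = 1, c_1 = 2, c_2 = 2. Radius r = 1.
Part (a). Triangle bound: M_tri(r) = Σ_k |c_k| r^k
  = |1|·1^0 + |2|·1^1 + |2|·1^2
  = 1 + 2 + 2 = 5.
This bounds M(r) := max_{|z|=r} |p(z)| from above; equality holds iff all terms c_k z^k can be made to align in phase at a single z on |z|=r.
Part (b). At z = 1 (real, on the circle |z| = r):
  p(1) = (1)·1^0 + (2)·1^1 + (2)·1^2 = 5.
  |p(1)| = 5.
Since all nonzero coefficients share the same sign, |p(1)| = 5 = M_tri(1); the triangle bound is attained at z = 1, so in fact M(r) = 5.

M_tri(1) = 5; |p(1)| = 5; equality at z=1: yes.


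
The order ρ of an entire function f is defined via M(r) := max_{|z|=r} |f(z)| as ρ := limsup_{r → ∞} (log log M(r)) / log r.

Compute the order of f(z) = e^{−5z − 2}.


|e^{−5z − 2}| = e^{Re(-5·z) + -2} ≤ e^{5|z|^1 + -2} = e^{5r^1 + -2} on |z| = r, so ρ ≤ 1. Choosing z on |z|=r so that -5·z is real positive (always possible by picking arg z appropriately) gives |f(z)| = e^{5r^1 + -2}, matching the bound. The additive constant -2 does not affect log log M(r) ~ 1·log r. Hence ρ = 1.
Therefore ρ = 1.

Order ρ = 1.


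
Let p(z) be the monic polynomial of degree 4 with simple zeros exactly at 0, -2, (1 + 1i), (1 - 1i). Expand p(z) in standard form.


The polynomial is p(z) = ∏_{α ∈ S} (z − α), where S = {0, -2, (1 + 1i), (1 - 1i)}.
Expanding the product yields: p(z) = z^4 -2·z^2 + 4·z.
Note conjugate pairs combine to real quadratics: (z − (1+1i))(z − (1−1i)) = z² − 2z + 2.
The resulting polynomial has degree 4 and real coefficients as required.

p(z) = z^4 -2·z^2 + 4·z.


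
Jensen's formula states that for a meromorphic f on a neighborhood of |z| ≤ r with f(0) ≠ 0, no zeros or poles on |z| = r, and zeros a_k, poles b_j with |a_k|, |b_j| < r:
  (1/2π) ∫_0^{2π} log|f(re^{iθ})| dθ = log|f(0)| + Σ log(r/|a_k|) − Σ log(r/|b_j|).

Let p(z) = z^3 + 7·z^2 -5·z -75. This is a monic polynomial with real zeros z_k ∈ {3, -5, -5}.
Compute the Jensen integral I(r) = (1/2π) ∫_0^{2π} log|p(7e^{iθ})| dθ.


Zeros: -5, -5, 3; r = 7.
Inside |z| < r: -5, -5, 3. Outside (|z| ≥ r): ∅.
p(0) = -75, so log|p(0)| = log(75) = 4.3175.
Apply Jensen: I(r) = log|p(0)| + Σ_k log(r/|z_k|), summed over zeros inside |z| < r.
  log(r/|z_k|) for z_k = 3: log(7/3) = 0.8473
  log(r/|z_k|) for z_k = -5: log(7/5) = 0.3365
  log(r/|z_k|) for z_k = -5: log(7/5) = 0.3365
Sum over inside zeros: 1.5202.
I(r) = log|p(0)| + (inside sum) = 4.3175 + 1.5202 = 5.8377.
Closed form (all zeros inside, monic): I(r) = n·log(r) = 3·log(7) = 5.8377. ✓

I(r) ≈ 5.8377.


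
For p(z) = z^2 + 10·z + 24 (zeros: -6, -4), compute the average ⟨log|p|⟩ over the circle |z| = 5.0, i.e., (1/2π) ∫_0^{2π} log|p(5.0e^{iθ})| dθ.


Zeros: -6, -4; r = 5.0.
Inside |z| < r: -4. Outside (|z| ≥ r): -6.
p(0) = 24, so log|p(0)| = log(24) = 3.1781.
Apply Jensen: I(r) = log|p(0)| + Σ_k log(r/|z_k|), summed over zeros inside |z| < r.
  log(r/|z_k|) for z_k = -4: log(5.0/4) = 0.2231
  Outside zeros (-6) contribute nothing to the Jensen sum.
Sum over inside zeros: 0.2231.
I(r) = log|p(0)| + (inside sum) = 3.1781 + 0.2231 = 3.4012.
Note: since some zeros are outside |z| ≤ r, the simplified n·log(r) form does NOT apply — only the inside zeros contribute.

I(r) ≈ 3.4012.


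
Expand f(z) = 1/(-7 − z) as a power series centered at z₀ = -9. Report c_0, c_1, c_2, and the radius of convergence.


Let w = z − z₀, so z = z₀ + w.
Then -7 − z = -7 − (z₀ + w) = (-7 − z₀) − w = 2 − w.
f(z) = 1/(2 − w) = (1/(2)) · 1/(1 − w/(2)) = Σ_{n≥0} w^n / (2)^(n+1).
So c_n = 1/(2)^(n+1):
  c_0 = 1/(2)^1 = 1/2.
  c_1 = 1/(2)^2 = 1/4.
  c_2 = 1/(2)^3 = 1/8.
The series is valid for |w/d| < 1, i.e. |z − z₀| < |d|.
Radius of convergence: R = |-7 − z₀| = |2| = 2 (distance from z₀ to the singularity z = -7).

c_0 = 1/2, c_1 = 1/4, c_2 = 1/8; R = 2.


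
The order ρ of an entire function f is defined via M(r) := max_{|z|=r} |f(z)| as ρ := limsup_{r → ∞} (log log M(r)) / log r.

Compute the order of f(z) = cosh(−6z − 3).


cosh(w) is a linear combination of e^{iw} and e^{−iw} (or e^w, e^{−w} in the hyperbolic case), so |cosh(w)| ≤ e^{|w|}. With w = −6z − 3, |w| ≤ 6|z| + 3 = 6r + 3 on |z| = r, giving M(r) ≤ e^{6r + 3}, so ρ ≤ 1. On a suitable ray (z = it for sin/cos; z = t for sinh/cosh, t real → ∞), |cosh(−6z − 3)| grows like e^{6|t|}/2, so ρ ≥ 1. Hence ρ = 1.
Therefore ρ = 1.

Order ρ = 1.


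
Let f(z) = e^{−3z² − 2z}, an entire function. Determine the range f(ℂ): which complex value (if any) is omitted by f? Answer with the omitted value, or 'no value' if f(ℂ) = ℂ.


Little Picard bounds the complement of f(ℂ) to at most one point.
The exponent g(z) = −3z² − 2z is a nonconstant polynomial, hence surjective onto ℂ. So e^{g(z)} takes every value in {e^w : w ∈ ℂ} = ℂ ∖ {0}. Adding 0 shifts the range to ℂ ∖ {0}. f omits exactly 0.

Omitted value: 0.


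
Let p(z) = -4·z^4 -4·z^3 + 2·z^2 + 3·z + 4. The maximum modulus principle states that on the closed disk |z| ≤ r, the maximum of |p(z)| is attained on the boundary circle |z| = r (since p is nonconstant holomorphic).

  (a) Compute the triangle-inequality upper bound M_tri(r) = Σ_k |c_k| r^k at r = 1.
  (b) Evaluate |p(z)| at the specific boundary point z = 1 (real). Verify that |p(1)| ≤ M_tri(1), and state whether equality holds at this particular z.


Coefficients: c_0 = 4, c_1 = 3, c_2 = 2, c_3 = -4, c_4 = -4. Radius r = 1.
Part (a). Triangle bound: M_tri(r) = Σ_k |c_k| r^k
  = |4|·1^0 + |3|·1^1 + |2|·1^2 + |-4|·1^3 + |-4|·1^4
  = 4 + 3 + 2 + 4 + 4 = 17.
This bounds M(r) := max_{|z|=r} |p(z)| from above; equality holds iff all terms c_k z^k can be made to align in phase at a single z on |z|=r.
Part (b). At z = 1 (real, on the circle |z| = r):
  p(1) = (4)·1^0 + (3)·1^1 + (2)·1^2 + (-4)·1^3 + (-4)·1^4 = 1.
  |p(1)| = 1.
Check: |p(1)| = 1 ≤ 17 = M_tri(1). ✓ Equality does not hold at z = 1 (the coefficients have mixed signs, so the terms do not all align in phase there).

M_tri(1) = 17; |p(1)| = 1; equality at z=1: no.


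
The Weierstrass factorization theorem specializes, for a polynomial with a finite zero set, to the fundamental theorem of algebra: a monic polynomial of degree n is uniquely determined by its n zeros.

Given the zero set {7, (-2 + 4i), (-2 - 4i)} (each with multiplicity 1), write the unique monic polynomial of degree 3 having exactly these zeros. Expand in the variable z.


The polynomial is p(z) = ∏_{α ∈ S} (z − α), where S = {7, (-2 + 4i), (-2 - 4i)}.
Expanding the product yields: p(z) = z^3 -3·z^2 -8·z -140.
Note conjugate pairs combine to real quadratics: (z − (-2+4i))(z − (-2−4i)) = z² + 4z + 20.
The resulting polynomial has degree 3 and real coefficients as required.

p(z) = z^3 -3·z^2 -8·z -140.


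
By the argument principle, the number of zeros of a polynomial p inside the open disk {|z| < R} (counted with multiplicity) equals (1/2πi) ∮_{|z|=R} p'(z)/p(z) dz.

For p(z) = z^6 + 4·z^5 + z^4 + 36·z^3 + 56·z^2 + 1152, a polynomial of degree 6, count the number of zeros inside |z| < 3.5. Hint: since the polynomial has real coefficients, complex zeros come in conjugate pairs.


The zeros of p are: -4, -4, (0 + 3i), (0 - 3i), (2 + 2i), (2 - 2i).
Their magnitudes are: 4, 4, 3, 3, 2.828, 2.828.
Zeros with |z| < R = 3.5: (0 + 3i), (0 - 3i), (2 + 2i), (2 - 2i).
Count = 4.
By the argument principle, (1/2πi) ∮_{|z|=R} p'(z)/p(z) dz equals exactly this count.

Number of zeros inside |z| < 3.5: 4.


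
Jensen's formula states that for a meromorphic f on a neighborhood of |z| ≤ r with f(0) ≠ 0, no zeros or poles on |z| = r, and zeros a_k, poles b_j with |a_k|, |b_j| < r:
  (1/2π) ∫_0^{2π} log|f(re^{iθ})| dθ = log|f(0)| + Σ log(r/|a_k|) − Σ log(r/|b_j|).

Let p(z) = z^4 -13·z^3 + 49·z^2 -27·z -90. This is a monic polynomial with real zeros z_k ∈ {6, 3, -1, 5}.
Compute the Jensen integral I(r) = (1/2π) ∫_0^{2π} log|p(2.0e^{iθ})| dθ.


Zeros: -1, 3, 5, 6; r = 2.0.
Inside |z| < r: -1. Outside (|z| ≥ r): 3, 5, 6.
p(0) = -90, so log|p(0)| = log(90) = 4.4998.
Apply Jensen: I(r) = log|p(0)| + Σ_k log(r/|z_k|), summed over zeros inside |z| < r.
  log(r/|z_k|) for z_k = -1: log(2.0/1) = 0.6931
  Outside zeros (3, 5, 6) contribute nothing to the Jensen sum.
Sum over inside zeros: 0.6931.
I(r) = log|p(0)| + (inside sum) = 4.4998 + 0.6931 = 5.1930.
Note: since some zeros are outside |z| ≤ r, the simplified n·log(r) form does NOT apply — only the inside zeros contribute.

I(r) ≈ 5.1930.


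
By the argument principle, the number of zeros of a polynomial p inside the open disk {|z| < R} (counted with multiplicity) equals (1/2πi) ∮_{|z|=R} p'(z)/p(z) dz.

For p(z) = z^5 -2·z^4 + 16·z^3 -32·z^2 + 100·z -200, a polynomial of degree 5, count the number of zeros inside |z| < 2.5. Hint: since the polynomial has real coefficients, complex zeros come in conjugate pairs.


The zeros of p are: (-1 + 3i), (-1 - 3i), 2, (1 + 3i), (1 - 3i).
Their magnitudes are: 3.162, 3.162, 2, 3.162, 3.162.
Zeros with |z| < R = 2.5: 2.
Count = 1.
By the argument principle, (1/2πi) ∮_{|z|=R} p'(z)/p(z) dz equals exactly this count.

Number of zeros inside |z| < 2.5: 1.


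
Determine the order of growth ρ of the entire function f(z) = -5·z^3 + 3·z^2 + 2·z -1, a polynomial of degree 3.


|f(z)| ≤ Σ|c_k|·r^k = O(r^3) as r → ∞. Polynomial growth is O(e^{r^ε}) for every ε > 0 (since r^3/e^{r^ε} → 0), so ρ ≤ ε for all ε > 0, i.e. ρ = 0. Every nonconstant polynomial has order 0.
Therefore ρ = 0.

Order ρ = 0.


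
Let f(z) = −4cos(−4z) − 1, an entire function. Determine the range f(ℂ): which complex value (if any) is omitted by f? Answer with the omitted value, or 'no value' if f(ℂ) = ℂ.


Little Picard bounds the complement of f(ℂ) to at most one point.
cos is entire and surjective onto ℂ: for every w ∈ ℂ, cos(ζ) = w has a solution ζ ∈ ℂ (e.g., via the complex inverse arccos). With ζ = −4z this gives z = ζ/(-4). Then -4·cos(−4z) takes every value in -4·ℂ = ℂ, and adding -1 is a bijection of ℂ. So f is surjective and omits no value. (Note: only on the real line is cos bounded by [−1, 1].)

Omitted value: no value.


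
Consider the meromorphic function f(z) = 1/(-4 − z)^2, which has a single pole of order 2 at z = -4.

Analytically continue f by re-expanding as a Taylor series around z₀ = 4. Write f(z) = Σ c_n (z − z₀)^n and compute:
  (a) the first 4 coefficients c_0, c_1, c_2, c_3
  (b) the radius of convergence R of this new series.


Let w = z − z₀, so z = z₀ + w.
Then -4 − z = -4 − (z₀ + w) = (-4 − z₀) − w = -8 − w.
f(z) = 1/(-8 − w)^2 = (1/(-8)^2) · (1 − w/(-8))^{−2}.
By the binomial series (1−u)^{−2} = Σ_{n≥0} C(n+1, 1) u^n for |u|<1, with u = w/(-8):
  c_n = C(n+1, 1) / (-8)^(n+2).
  c_0 = 1/(-8)^2 = 1/64.
  c_1 = 2/(-8)^3 = -1/256.
  c_2 = 3/(-8)^4 = 3/4096.
  c_3 = 4/(-8)^5 = -1/8192.
The series is valid for |w/d| < 1, i.e. |z − z₀| < |d|.
Radius of convergence: R = |-4 − z₀| = |-8| = 8 (distance from z₀ to the singularity z = -4).

c_0 = 1/64, c_1 = -1/256, c_2 = 3/4096, c_3 = -1/8192; R = 8.


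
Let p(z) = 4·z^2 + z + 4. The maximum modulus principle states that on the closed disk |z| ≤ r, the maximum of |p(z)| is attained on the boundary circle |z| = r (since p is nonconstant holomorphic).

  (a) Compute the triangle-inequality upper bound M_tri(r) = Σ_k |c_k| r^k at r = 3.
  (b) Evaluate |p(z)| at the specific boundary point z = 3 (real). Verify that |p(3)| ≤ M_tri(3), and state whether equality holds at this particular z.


Coefficients: c_0 = 4, c_1 = 1, c_2 = 4. Radius r = 3.
Part (a). Triangle bound: M_tri(r) = Σ_k |c_k| r^k
  = |4|·3^0 + |1|·3^1 + |4|·3^2
  = 4 + 3 + 36 = 43.
This bounds M(r) := max_{|z|=r} |p(z)| from above; equality holds iff all terms c_k z^k can be made to align in phase at a single z on |z|=r.
Part (b). At z = 3 (real, on the circle |z| = r):
  p(3) = (4)·3^0 + (1)·3^1 + (4)·3^2 = 43.
  |p(3)| = 43.
Since all nonzero coefficients share the same sign, |p(3)| = 43 = M_tri(3); the triangle bound is attained at z = 3, so in fact M(r) = 43.

M_tri(3) = 43; |p(3)| = 43; equality at z=3: yes.


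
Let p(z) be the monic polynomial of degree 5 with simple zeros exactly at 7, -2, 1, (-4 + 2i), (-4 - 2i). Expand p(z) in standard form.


The polynomial is p(z) = ∏_{α ∈ S} (z − α), where S = {7, -2, 1, (-4 + 2i), (-4 - 2i)}.
Expanding the product yields: p(z) = z^5 + 2·z^4 -37·z^3 -178·z^2 -68·z + 280.
Note conjugate pairs combine to real quadratics: (z − (-4+2i))(z − (-4−2i)) = z² + 8z + 20.
The resulting polynomial has degree 5 and real coefficients as required.

p(z) = z^5 + 2·z^4 -37·z^3 -178·z^2 -68·z + 280.


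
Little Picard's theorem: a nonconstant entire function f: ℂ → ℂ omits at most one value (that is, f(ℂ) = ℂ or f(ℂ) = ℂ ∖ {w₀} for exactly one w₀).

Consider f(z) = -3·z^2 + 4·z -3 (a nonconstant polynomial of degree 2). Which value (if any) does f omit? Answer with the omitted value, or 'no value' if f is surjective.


Little Picard bounds the complement of f(ℂ) to at most one point.
For every w ∈ ℂ, the equation p(z) − w = 0 is a nonconstant polynomial in z and hence has at least one root by the fundamental theorem of algebra. So p is surjective onto ℂ, omitting no value.

Omitted value: no value.


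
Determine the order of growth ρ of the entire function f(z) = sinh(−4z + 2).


sinh(w) is a linear combination of e^{iw} and e^{−iw} (or e^w, e^{−w} in the hyperbolic case), so |sinh(w)| ≤ e^{|w|}. With w = −4z + 2, |w| ≤ 4|z| + 2 = 4r + 2 on |z| = r, giving M(r) ≤ e^{4r + 2}, so ρ ≤ 1. On a suitable ray (z = it for sin/cos; z = t for sinh/cosh, t real → ∞), |sinh(−4z + 2)| grows like e^{4|t|}/2, so ρ ≥ 1. Hence ρ = 1.
Therefore ρ = 1.

Order ρ = 1.


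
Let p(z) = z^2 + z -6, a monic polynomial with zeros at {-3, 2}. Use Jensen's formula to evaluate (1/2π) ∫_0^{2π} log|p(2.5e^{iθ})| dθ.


Zeros: -3, 2; r = 2.5.
Inside |z| < r: 2. Outside (|z| ≥ r): -3.
p(0) = -6, so log|p(0)| = log(6) = 1.7918.
Apply Jensen: I(r) = log|p(0)| + Σ_k log(r/|z_k|), summed over zeros inside |z| < r.
  log(r/|z_k|) for z_k = 2: log(2.5/2) = 0.2231
  Outside zeros (-3) contribute nothing to the Jensen sum.
Sum over inside zeros: 0.2231.
I(r) = log|p(0)| + (inside sum) = 1.7918 + 0.2231 = 2.0149.
Note: since some zeros are outside |z| ≤ r, the simplified n·log(r) form does NOT apply — only the inside zeros contribute.

I(r) ≈ 2.0149.


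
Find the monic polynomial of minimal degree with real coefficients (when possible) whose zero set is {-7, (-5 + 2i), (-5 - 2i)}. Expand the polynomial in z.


The polynomial is p(z) = ∏_{α ∈ S} (z − α), where S = {-7, (-5 + 2i), (-5 - 2i)}.
Expanding the product yields: p(z) = z^3 + 17·z^2 + 99·z + 203.
Note conjugate pairs combine to real quadratics: (z − (-5+2i))(z − (-5−2i)) = z² + 10z + 29.
The resulting polynomial has degree 3 and real coefficients as required.

p(z) = z^3 + 17·z^2 + 99·z + 203.


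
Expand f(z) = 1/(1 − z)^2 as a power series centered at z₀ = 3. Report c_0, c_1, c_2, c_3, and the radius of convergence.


Let w = z − z₀, so z = z₀ + w.
Then 1 − z = 1 − (z₀ + w) = (1 − z₀) − w = -2 − w.
f(z) = 1/(-2 − w)^2 = (1/(-2)^2) · (1 − w/(-2))^{−2}.
By the binomial series (1−u)^{−2} = Σ_{n≥0} C(n+1, 1) u^n for |u|<1, with u = w/(-2):
  c_n = C(n+1, 1) / (-2)^(n+2).
  c_0 = 1/(-2)^2 = 1/4.
  c_1 = 2/(-2)^3 = -1/4.
  c_2 = 3/(-2)^4 = 3/16.
  c_3 = 4/(-2)^5 = -1/8.
The series is valid for |w/d| < 1, i.e. |z − z₀| < |d|.
Radius of convergence: R = |1 − z₀| = |-2| = 2 (distance from z₀ to the singularity z = 1).

c_0 = 1/4, c_1 = -1/4, c_2 = 3/16, c_3 = -1/8; R = 2.


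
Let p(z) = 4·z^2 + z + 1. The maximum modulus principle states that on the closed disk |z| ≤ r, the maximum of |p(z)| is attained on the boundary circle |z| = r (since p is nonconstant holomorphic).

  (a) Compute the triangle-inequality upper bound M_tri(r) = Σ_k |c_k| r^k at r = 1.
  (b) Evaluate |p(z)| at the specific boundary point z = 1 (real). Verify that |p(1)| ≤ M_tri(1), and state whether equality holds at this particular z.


Coefficients: c_0 = 1, c_1 = 1, c_2 = 4. Radius r = 1.
Part (a). Triangle bound: M_tri(r) = Σ_k |c_k| r^k
  = |1|·1^0 + |1|·1^1 + |4|·1^2
  = 1 + 1 + 4 = 6.
This bounds M(r) := max_{|z|=r} |p(z)| from above; equality holds iff all terms c_k z^k can be made to align in phase at a single z on |z|=r.
Part (b). At z = 1 (real, on the circle |z| = r):
  p(1) = (1)·1^0 + (1)·1^1 + (4)·1^2 = 6.
  |p(1)| = 6.
Since all nonzero coefficients share the same sign, |p(1)| = 6 = M_tri(1); the triangle bound is attained at z = 1, so in fact M(r) = 6.

M_tri(1) = 6; |p(1)| = 6; equality at z=1: yes.


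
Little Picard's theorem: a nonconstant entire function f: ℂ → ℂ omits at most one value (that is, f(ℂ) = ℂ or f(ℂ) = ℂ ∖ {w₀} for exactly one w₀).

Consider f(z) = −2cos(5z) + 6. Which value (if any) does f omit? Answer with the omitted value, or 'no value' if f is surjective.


Little Picard bounds the complement of f(ℂ) to at most one point.
cos is entire and surjective onto ℂ: for every w ∈ ℂ, cos(ζ) = w has a solution ζ ∈ ℂ (e.g., via the complex inverse arccos). With ζ = 5z this gives z = ζ/(5). Then -2·cos(5z) takes every value in -2·ℂ = ℂ, and adding 6 is a bijection of ℂ. So f is surjective and omits no value. (Note: only on the real line is cos bounded by [−1, 1].)

Omitted value: no value.


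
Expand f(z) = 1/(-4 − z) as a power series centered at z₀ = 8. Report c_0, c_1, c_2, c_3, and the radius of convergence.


Let w = z − z₀, so z = z₀ + w.
Then -4 − z = -4 − (z₀ + w) = (-4 − z₀) − w = -12 − w.
f(z) = 1/(-12 − w) = (1/(-12)) · 1/(1 − w/(-12)) = Σ_{n≥0} w^n / (-12)^(n+1).
So c_n = 1/(-12)^(n+1):
  c_0 = 1/(-12)^1 = -1/12.
  c_1 = 1/(-12)^2 = 1/144.
  c_2 = 1/(-12)^3 = -1/1728.
  c_3 = 1/(-12)^4 = 1/20736.
The series is valid for |w/d| < 1, i.e. |z − z₀| < |d|.
Radius of convergence: R = |-4 − z₀| = |-12| = 12 (distance from z₀ to the singularity z = -4).

c_0 = -1/12, c_1 = 1/144, c_2 = -1/1728, c_3 = 1/20736; R = 12.


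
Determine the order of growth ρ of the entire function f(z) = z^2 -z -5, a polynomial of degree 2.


|f(z)| ≤ Σ|c_k|·r^k = O(r^2) as r → ∞. Polynomial growth is O(e^{r^ε}) for every ε > 0 (since r^2/e^{r^ε} → 0), so ρ ≤ ε for all ε > 0, i.e. ρ = 0. Every nonconstant polynomial has order 0.
Therefore ρ = 0.

Order ρ = 0.


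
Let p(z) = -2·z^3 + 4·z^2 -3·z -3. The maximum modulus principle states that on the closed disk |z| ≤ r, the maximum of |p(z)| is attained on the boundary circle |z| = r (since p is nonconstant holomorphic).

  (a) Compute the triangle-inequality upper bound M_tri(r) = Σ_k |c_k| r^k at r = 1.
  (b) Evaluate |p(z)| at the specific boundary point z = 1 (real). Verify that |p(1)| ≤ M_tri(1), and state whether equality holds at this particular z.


Coefficients: c_0 = -3, c_1 = -3, c_2 = 4, c_3 = -2. Radius r = 1.
Part (a). Triangle bound: M_tri(r) = Σ_k |c_k| r^k
  = |-3|·1^0 + |-3|·1^1 + |4|·1^2 + |-2|·1^3
  = 3 + 3 + 4 + 2 = 12.
This bounds M(r) := max_{|z|=r} |p(z)| from above; equality holds iff all terms c_k z^k can be made to align in phase at a single z on |z|=r.
Part (b). At z = 1 (real, on the circle |z| = r):
  p(1) = (-3)·1^0 + (-3)·1^1 + (4)·1^2 + (-2)·1^3 = -4.
  |p(1)| = 4.
Check: |p(1)| = 4 ≤ 12 = M_tri(1). ✓ Equality does not hold at z = 1 (the coefficients have mixed signs, so the terms do not all align in phase there).

M_tri(1) = 12; |p(1)| = 4; equality at z=1: no.
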